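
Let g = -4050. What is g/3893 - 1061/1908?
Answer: -11857873/7427844 ≈ -1.5964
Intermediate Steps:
g/3893 - 1061/1908 = -4050/3893 - 1061/1908 = -11857873/7427844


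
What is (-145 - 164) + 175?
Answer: -134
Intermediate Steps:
(-145 - 164) + 175 = -309 + 175 = -134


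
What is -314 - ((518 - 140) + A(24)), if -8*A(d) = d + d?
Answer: -686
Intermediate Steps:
A(d) = -d/4 (A(d) = -(d + d)/8 = -d/4)
-314 - ((518 - 140) + A(24)) = -314 - ((518 - 140) - ¼*24) = -314 - (378 - 6) = -314 - 1*372 = -314 - 372 = -686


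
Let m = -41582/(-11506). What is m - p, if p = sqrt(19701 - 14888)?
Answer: 20791/5753 - sqrt(4813) ≈ -65.762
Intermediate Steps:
p = sqrt(4813) ≈ 69.376
m = 20791/5753 (m = -41582*(-1/11506) = 20791/5753 ≈ 3.6139)
m - p = 20791/5753 - sqrt(4813)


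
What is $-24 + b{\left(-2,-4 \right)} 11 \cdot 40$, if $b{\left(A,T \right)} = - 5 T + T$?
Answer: $7016$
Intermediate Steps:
$b{\left(A,T \right)} = - 4 T$
$-24 + b{\left(-2,-4 \right)} 11 \cdot 40 = -24 + \left(-4\right) \left(-4\right) 11 \cdot 40 = -24 + 16 \cdot 11 \cdot 40 = -24 + 176 \cdot 40 = -24 + 7040 = 7016$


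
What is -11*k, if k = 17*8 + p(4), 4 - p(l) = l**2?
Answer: -1364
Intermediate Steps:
p(l) = 4 - l**2
k = 124 (k = 17*8 + (4 - 1*4**2) = 136 + (4 - 1*16) = 136 + (4 - 16) = 136 - 12 = 124)
-11*k = -11*124 = -1364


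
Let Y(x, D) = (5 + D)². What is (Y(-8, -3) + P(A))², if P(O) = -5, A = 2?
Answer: 1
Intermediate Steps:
(Y(-8, -3) + P(A))² = ((5 - 3)² - 5)² = (2² - 5)² = (4 - 5)² = (-1)² = 1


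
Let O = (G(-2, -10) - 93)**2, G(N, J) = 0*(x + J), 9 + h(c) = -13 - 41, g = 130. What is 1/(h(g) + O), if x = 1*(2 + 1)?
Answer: 1/8586 ≈ 0.00011647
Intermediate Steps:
x = 3 (x = 1*3 = 3)
h(c) = -63 (h(c) = -9 + (-13 - 41) = -9 - 54 = -63)
G(N, J) = 0 (G(N, J) = 0*(3 + J) = 0)
O = 8649 (O = (0 - 93)**2 = (-93)**2 = 8649)
1/(h(g) + O) = 1/(-63 + 8649) = 1/8586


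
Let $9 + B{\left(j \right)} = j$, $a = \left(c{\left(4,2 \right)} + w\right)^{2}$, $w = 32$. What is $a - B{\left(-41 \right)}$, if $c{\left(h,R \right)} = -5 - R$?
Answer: $675$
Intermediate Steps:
$a = 625$ ($a = \left(\left(-5 - 2\right) + 32\right)^{2} = \left(-7 + 32\right)^{2} = 25^{2} = 625$)
$B{\left(j \right)} = -9 + j$
$a - B{\left(-41 \right)} = 625 - \left(-9 - 41\right) = 625 - -50 = 625 + 50 = 675$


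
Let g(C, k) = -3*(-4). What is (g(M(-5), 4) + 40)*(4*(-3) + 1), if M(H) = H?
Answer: -572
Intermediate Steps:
g(C, k) = 12
(g(M(-5), 4) + 40)*(4*(-3) + 1) = (12 + 40)*(4*(-3) + 1) = 52*(-12 + 1) = 52*(-11) = -572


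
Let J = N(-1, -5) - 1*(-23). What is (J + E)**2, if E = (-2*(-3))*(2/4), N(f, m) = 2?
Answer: 784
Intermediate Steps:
E = 3 (E = 6*(2*(1/4)) = 6*(1/2) = 3)
J = 25 (J = 2 - 1*(-23) = 2 + 23 = 25)
(J + E)**2 = (25 + 3)**2 = 28**2 = 784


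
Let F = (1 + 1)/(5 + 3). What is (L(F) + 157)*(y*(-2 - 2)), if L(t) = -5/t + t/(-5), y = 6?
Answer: -16434/5 ≈ -3286.8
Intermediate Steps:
F = ¼ (F = 2/8 = 2*(⅛) = ¼ ≈ 0.25000)
L(t) = -5/t - t/5 (L(t) = -5/t + t*(-⅕) = -5/t - t/5)
(L(F) + 157)*(y*(-2 - 2)) = ((-5/¼ - ⅕*¼) + 157)*(6*(-2 - 2)) = ((-5*4 - 1/20) + 157)*(6*(-4)) = ((-20 - 1/20) + 157)*(-24) = (-401/20 + 157)*(-24) = (2739/20)*(-24) = -16434/5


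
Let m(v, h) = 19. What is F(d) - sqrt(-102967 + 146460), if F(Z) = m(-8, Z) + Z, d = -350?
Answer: -331 - sqrt(43493) ≈ -539.55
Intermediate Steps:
F(Z) = 19 + Z
F(d) - sqrt(-102967 + 146460) = (19 - 350) - sqrt(-102967 + 146460) = -331 - sqrt(43493)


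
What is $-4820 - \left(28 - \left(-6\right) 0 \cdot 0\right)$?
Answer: $-4848$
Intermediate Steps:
$-4820 - \left(28 - \left(-6\right) 0 \cdot 0\right) = -4820 + \left(0 \cdot 0 - 28\right) = -4820 + \left(0 - 28\right) = -4820 - 28 = -4848$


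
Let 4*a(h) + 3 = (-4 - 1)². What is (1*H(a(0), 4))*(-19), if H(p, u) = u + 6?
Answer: -190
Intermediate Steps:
a(h) = 11/2 (a(h) = -¾ + (-4 - 1)²/4 = -¾ + (¼)*(-5)² = -¾ + (¼)*25 = -¾ + 25/4 = 11/2)
H(p, u) = 6 + u
(1*H(a(0), 4))*(-19) = (1*(6 + 4))*(-19) = (1*10)*(-19) = 10*(-19) = -190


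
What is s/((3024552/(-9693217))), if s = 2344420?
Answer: -5681242949785/756138 ≈ -7.5135e+6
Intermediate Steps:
s/((3024552/(-9693217))) = 2344420/((3024552/(-9693217))) = 2344420/((3024552*(-1/9693217))) = 2344420/(-3024552/9693217) = 2344420*(-9693217/3024552) = -5681242949785/756138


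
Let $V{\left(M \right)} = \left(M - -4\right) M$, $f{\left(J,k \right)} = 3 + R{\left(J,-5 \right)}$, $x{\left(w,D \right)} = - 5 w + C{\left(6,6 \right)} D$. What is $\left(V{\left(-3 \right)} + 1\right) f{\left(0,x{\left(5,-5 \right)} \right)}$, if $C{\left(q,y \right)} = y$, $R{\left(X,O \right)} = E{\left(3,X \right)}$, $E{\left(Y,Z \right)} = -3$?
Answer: $0$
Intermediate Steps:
$R{\left(X,O \right)} = -3$
$x{\left(w,D \right)} = - 5 w + 6 D$
$f{\left(J,k \right)} = 0$ ($f{\left(J,k \right)} = 3 - 3 = 0$)
$V{\left(M \right)} = M \left(4 + M\right)$ ($V{\left(M \right)} = \left(M + 4\right) M = \left(4 + M\right) M = M \left(4 + M\right)$)
$\left(V{\left(-3 \right)} + 1\right) f{\left(0,x{\left(5,-5 \right)} \right)} = \left(- 3 \left(4 - 3\right) + 1\right) 0 = \left(\left(-3\right) 1 + 1\right) 0 = \left(-3 + 1\right) 0 = \left(-2\right) 0 = 0$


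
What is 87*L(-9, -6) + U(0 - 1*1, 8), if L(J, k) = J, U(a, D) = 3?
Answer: -780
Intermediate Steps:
87*L(-9, -6) + U(0 - 1*1, 8) = 87*(-9) + 3 = -783 + 3 = -780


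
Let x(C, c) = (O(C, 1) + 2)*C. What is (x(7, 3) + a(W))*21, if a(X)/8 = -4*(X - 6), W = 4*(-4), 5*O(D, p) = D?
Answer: 76419/5 ≈ 15284.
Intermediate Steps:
O(D, p) = D/5
W = -16
x(C, c) = C*(2 + C/5) (x(C, c) = (C/5 + 2)*C = (2 + C/5)*C = C*(2 + C/5))
a(X) = 192 - 32*X (a(X) = 8*(-4*(X - 6)) = 8*(-4*(-6 + X)) = 8*(24 - 4*X) = 192 - 32*X)
(x(7, 3) + a(W))*21 = ((1/5)*7*(10 + 7) + (192 - 32*(-16)))*21 = ((1/5)*7*17 + (192 + 512))*21 = (119/5 + 704)*21 = (3639/5)*21 = 76419/5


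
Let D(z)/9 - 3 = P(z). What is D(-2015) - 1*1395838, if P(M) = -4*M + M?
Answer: -1341406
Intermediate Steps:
P(M) = -3*M
D(z) = 27 - 27*z (D(z) = 27 + 9*(-3*z) = 27 - 27*z)
D(-2015) - 1*1395838 = (27 - 27*(-2015)) - 1*1395838 = (27 + 54405) - 1395838 = 54432 - 1395838 = -1341406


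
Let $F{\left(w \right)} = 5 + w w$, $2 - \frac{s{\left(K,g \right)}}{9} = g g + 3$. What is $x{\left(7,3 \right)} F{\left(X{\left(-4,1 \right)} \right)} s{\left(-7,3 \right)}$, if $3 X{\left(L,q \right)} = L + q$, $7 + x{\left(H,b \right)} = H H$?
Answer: $-22680$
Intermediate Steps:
$x{\left(H,b \right)} = -7 + H^{2}$ ($x{\left(H,b \right)} = -7 + H H = -7 + H^{2}$)
$s{\left(K,g \right)} = -9 - 9 g^{2}$ ($s{\left(K,g \right)} = 18 - 9 \left(g g + 3\right) = 18 - 9 \left(g^{2} + 3\right) = 18 - 9 \left(3 + g^{2}\right) = 18 - \left(27 + 9 g^{2}\right) = -9 - 9 g^{2}$)
$X{\left(L,q \right)} = \frac{L}{3} + \frac{q}{3}$ ($X{\left(L,q \right)} = \frac{L + q}{3} = \frac{L}{3} + \frac{q}{3}$)
$F{\left(w \right)} = 5 + w^{2}$
$x{\left(7,3 \right)} F{\left(X{\left(-4,1 \right)} \right)} s{\left(-7,3 \right)} = \left(-7 + 7^{2}\right) \left(5 + \left(\frac{1}{3} \left(-4\right) + \frac{1}{3} \cdot 1\right)^{2}\right) \left(-9 - 9 \cdot 3^{2}\right) = \left(-7 + 49\right) \left(5 + \left(- \frac{4}{3} + \frac{1}{3}\right)^{2}\right) \left(-9 - 81\right) = 42 \left(5 + \left(-1\right)^{2}\right) \left(-9 - 81\right) = 42 \left(5 + 1\right) \left(-90\right) = 42 \cdot 6 \left(-90\right) = 252 \left(-90\right) = -22680$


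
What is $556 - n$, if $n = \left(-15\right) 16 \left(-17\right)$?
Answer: $-3524$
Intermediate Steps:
$n = 4080$ ($n = \left(-240\right) \left(-17\right) = 4080$)
$556 - n = 556 - 4080 = -3524$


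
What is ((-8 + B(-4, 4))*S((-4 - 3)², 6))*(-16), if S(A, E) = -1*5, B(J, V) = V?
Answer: -320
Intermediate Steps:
S(A, E) = -5
((-8 + B(-4, 4))*S((-4 - 3)², 6))*(-16) = ((-8 + 4)*(-5))*(-16) = -4*(-5)*(-16) = 20*(-16) = -320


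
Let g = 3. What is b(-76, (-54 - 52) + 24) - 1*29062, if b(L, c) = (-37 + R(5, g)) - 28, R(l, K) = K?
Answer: -29124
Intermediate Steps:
b(L, c) = -62 (b(L, c) = (-37 + 3) - 28 = -34 - 28 = -62)
b(-76, (-54 - 52) + 24) - 1*29062 = -62 - 1*29062 = -62 - 29062 = -29124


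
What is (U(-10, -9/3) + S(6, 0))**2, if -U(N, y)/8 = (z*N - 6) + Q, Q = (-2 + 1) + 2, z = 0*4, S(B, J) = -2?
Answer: 1444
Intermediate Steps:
z = 0
Q = 1 (Q = -1 + 2 = 1)
U(N, y) = 40 (U(N, y) = -8*((0*N - 6) + 1) = -8*((0 - 6) + 1) = -8*(-6 + 1) = -8*(-5) = 40)
(U(-10, -9/3) + S(6, 0))**2 = (40 - 2)**2 = 38**2 = 1444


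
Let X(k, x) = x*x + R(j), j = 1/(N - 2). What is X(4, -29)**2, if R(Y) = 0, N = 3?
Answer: 707281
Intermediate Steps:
j = 1 (j = 1/(3 - 2) = 1/1 = 1)
X(k, x) = x**2 (X(k, x) = x*x + 0 = x**2 + 0 = x**2)
X(4, -29)**2 = ((-29)**2)**2 = 841**2 = 707281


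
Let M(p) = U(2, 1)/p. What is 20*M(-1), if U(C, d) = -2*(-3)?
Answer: -120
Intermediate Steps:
U(C, d) = 6
M(p) = 6/p
20*M(-1) = 20*(6/(-1)) = 20*(6*(-1)) = 20*(-6) = -120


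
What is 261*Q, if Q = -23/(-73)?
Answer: 6003/73 ≈ 82.233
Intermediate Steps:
Q = 23/73 (Q = -23*(-1/73) = 23/73 ≈ 0.31507)
261*Q = 261*(23/73) = 6003/73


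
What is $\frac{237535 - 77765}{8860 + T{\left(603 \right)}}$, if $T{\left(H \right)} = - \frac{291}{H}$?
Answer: $\frac{32113770}{1780763} \approx 18.034$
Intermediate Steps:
$\frac{237535 - 77765}{8860 + T{\left(603 \right)}} = \frac{237535 - 77765}{8860 - \frac{291}{603}} = \frac{159770}{8860 - \frac{97}{201}} = \frac{159770}{\frac{1780763}{201}} = 159770 \cdot \frac{201}{1780763} = \frac{32113770}{1780763}$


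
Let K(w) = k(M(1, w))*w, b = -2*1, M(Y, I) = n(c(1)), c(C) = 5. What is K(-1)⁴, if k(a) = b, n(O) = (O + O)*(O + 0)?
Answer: 16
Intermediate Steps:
n(O) = 2*O² (n(O) = (2*O)*O = 2*O²)
M(Y, I) = 50 (M(Y, I) = 2*5² = 2*25 = 50)
b = -2
k(a) = -2
K(w) = -2*w
K(-1)⁴ = (-2*(-1))⁴ = 2⁴ = 16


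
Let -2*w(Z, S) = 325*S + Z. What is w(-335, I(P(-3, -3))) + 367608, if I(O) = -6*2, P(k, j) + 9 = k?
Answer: 739451/2 ≈ 3.6973e+5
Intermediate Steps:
P(k, j) = -9 + k
I(O) = -12
w(Z, S) = -325*S/2 - Z/2 (w(Z, S) = -(325*S + Z)/2 = -(Z + 325*S)/2 = -325*S/2 - Z/2)
w(-335, I(P(-3, -3))) + 367608 = (-325/2*(-12) - ½*(-335)) + 367608 = (1950 + 335/2) + 367608 = 4235/2 + 367608 = 739451/2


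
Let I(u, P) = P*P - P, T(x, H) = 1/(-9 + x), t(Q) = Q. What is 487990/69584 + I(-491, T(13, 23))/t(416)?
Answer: 202990793/28946944 ≈ 7.0125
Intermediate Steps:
I(u, P) = P**2 - P
487990/69584 + I(-491, T(13, 23))/t(416) = 487990/69584 + ((-1 + 1/(-9 + 13))/(-9 + 13))/416 = 487990*(1/69584) + ((-1 + 1/4)/4)*(1/416) = 243995/34792 + ((-1 + 1/4)/4)*(1/416) = 243995/34792 + ((1/4)*(-3/4))*(1/416) = 243995/34792 - 3/16*1/416 = 243995/34792 - 3/6656 = 202990793/28946944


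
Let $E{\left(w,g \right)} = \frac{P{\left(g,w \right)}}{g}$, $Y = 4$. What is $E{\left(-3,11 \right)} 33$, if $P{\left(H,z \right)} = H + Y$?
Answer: $45$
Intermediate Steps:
$P{\left(H,z \right)} = 4 + H$ ($P{\left(H,z \right)} = H + 4 = 4 + H$)
$E{\left(w,g \right)} = \frac{4 + g}{g}$
$E{\left(-3,11 \right)} 33 = \frac{4 + 11}{11} \cdot 33 = \frac{1}{11} \cdot 15 \cdot 33 = \frac{15}{11} \cdot 33 = 45$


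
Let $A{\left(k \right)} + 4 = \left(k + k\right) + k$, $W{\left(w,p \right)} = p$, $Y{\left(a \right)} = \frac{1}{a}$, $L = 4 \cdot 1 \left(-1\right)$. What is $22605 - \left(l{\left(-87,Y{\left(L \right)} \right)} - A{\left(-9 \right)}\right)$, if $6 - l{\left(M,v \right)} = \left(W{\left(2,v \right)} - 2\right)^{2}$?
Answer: $\frac{361169}{16} \approx 22573.0$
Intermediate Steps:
$L = -4$ ($L = 4 \left(-1\right) = -4$)
$l{\left(M,v \right)} = 6 - \left(-2 + v\right)^{2}$ ($l{\left(M,v \right)} = 6 - \left(v - 2\right)^{2} = 6 - \left(-2 + v\right)^{2}$)
$A{\left(k \right)} = -4 + 3 k$ ($A{\left(k \right)} = -4 + \left(\left(k + k\right) + k\right) = -4 + \left(2 k + k\right) = -4 + 3 k$)
$22605 - \left(l{\left(-87,Y{\left(L \right)} \right)} - A{\left(-9 \right)}\right) = 22605 - \left(\left(6 - \left(-2 + \frac{1}{-4}\right)^{2}\right) - \left(-4 + 3 \left(-9\right)\right)\right) = 22605 - \left(\left(6 - \left(-2 - \frac{1}{4}\right)^{2}\right) - \left(-4 - 27\right)\right) = 22605 - \left(\left(6 - \left(- \frac{9}{4}\right)^{2}\right) - -31\right) = 22605 - \left(\left(6 - \frac{81}{16}\right) + 31\right) = 22605 - \left(\frac{15}{16} + 31\right) = 22605 - \frac{511}{16} = \frac{361169}{16}$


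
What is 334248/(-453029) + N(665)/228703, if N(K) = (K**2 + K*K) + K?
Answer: 17081012789/5453110073 ≈ 3.1323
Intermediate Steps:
N(K) = K + 2*K**2 (N(K) = (K**2 + K**2) + K = 2*K**2 + K = K + 2*K**2)
334248/(-453029) + N(665)/228703 = 334248/(-453029) + (665*(1 + 2*665))/228703 = 334248*(-1/453029) + (665*(1 + 1330))*(1/228703) = -334248/453029 + (665*1331)*(1/228703) = -334248/453029 + 885115*(1/228703) = -334248/453029 + 46585/12037 = 17081012789/5453110073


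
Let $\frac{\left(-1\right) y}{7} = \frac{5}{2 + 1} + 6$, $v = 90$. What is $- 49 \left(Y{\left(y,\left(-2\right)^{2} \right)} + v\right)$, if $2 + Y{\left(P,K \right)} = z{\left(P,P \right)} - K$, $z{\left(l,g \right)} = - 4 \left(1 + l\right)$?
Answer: $- \frac{43316}{3} \approx -14439.0$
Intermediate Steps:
$z{\left(l,g \right)} = -4 - 4 l$
$y = - \frac{161}{3}$ ($y = - 7 \left(\frac{5}{2 + 1} + 6\right) = - 7 \left(\frac{5}{3} + 6\right) = \left(-7\right) \frac{23}{3} = - \frac{161}{3} \approx -53.667$)
$Y{\left(P,K \right)} = -6 - K - 4 P$ ($Y{\left(P,K \right)} = -2 - \left(4 + K + 4 P\right) = -6 - K - 4 P$)
$- 49 \left(Y{\left(y,\left(-2\right)^{2} \right)} + v\right) = - 49 \left(\left(-6 - \left(-2\right)^{2} - - \frac{644}{3}\right) + 90\right) = - 49 \left(\left(-6 - 4 + \frac{644}{3}\right) + 90\right) = - 49 \left(\frac{614}{3} + 90\right) = \left(-49\right) \frac{884}{3} = - \frac{43316}{3}$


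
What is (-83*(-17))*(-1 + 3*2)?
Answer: 7055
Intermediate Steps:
(-83*(-17))*(-1 + 3*2) = 1411*(-1 + 6) = 1411*5 = 7055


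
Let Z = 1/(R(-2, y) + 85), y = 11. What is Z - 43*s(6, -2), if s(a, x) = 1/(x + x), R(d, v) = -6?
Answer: 3401/316 ≈ 10.763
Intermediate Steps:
s(a, x) = 1/(2*x)
Z = 1/79 (Z = 1/(-6 + 85) = 1/79 ≈ 0.012658)
Z - 43*s(6, -2) = 1/79 - 43/(2*(-2)) = 1/79 - 43*(-1)/(2*2) = 1/79 - 43*(-¼) = 1/79 + 43/4 = 3401/316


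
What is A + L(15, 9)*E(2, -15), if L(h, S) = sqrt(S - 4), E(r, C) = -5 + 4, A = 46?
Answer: 46 - sqrt(5) ≈ 43.764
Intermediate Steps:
E(r, C) = -1
L(h, S) = sqrt(-4 + S)
A + L(15, 9)*E(2, -15) = 46 + sqrt(-4 + 9)*(-1) = 46 + sqrt(5)*(-1) = 46 - sqrt(5)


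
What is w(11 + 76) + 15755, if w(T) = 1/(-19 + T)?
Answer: 1071341/68 ≈ 15755.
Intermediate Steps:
w(11 + 76) + 15755 = 1/(-19 + (11 + 76)) + 15755 = 1/(-19 + 87) + 15755 = 1/68 + 15755 = 1071341/68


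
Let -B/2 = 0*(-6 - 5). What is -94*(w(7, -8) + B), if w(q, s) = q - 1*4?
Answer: -282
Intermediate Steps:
B = 0 (B = -0*(-6 - 5) = -0*(-11) = -2*0 = 0)
w(q, s) = -4 + q (w(q, s) = q - 4 = -4 + q)
-94*(w(7, -8) + B) = -94*((-4 + 7) + 0) = -94*(3 + 0) = -94*3 = -282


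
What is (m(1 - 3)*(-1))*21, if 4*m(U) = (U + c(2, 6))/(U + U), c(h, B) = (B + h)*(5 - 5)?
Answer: -21/8 ≈ -2.6250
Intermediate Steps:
c(h, B) = 0 (c(h, B) = (B + h)*0 = 0)
m(U) = ⅛ (m(U) = ((U + 0)/(U + U))/4 = (U/((2*U)))/4 = (U*(1/(2*U)))/4 = (¼)*(½) = ⅛)
(m(1 - 3)*(-1))*21 = ((⅛)*(-1))*21 = -⅛*21 = -21/8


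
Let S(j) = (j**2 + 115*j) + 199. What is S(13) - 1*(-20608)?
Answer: 22471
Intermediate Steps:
S(j) = 199 + j**2 + 115*j
S(13) - 1*(-20608) = (199 + 13**2 + 115*13) - 1*(-20608) = (199 + 169 + 1495) + 20608 = 1863 + 20608 = 22471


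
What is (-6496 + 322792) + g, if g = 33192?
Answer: 349488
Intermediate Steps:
(-6496 + 322792) + g = (-6496 + 322792) + 33192 = 316296 + 33192 = 349488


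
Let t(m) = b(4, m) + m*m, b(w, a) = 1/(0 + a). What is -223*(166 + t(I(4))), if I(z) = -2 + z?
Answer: -76043/2 ≈ -38022.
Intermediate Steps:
b(w, a) = 1/a
t(m) = 1/m + m² (t(m) = 1/m + m*m = 1/m + m²)
-223*(166 + t(I(4))) = -223*(166 + (1 + (-2 + 4)³)/(-2 + 4)) = -223*(166 + (1 + 2³)/2) = -223*(166 + (1 + 8)/2) = -223*(166 + (½)*9) = -223*(166 + 9/2) = -223*341/2 = -76043/2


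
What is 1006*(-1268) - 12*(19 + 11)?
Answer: -1275968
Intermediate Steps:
1006*(-1268) - 12*(19 + 11) = -1275608 - 12*30 = -1275608 - 360 = -1275968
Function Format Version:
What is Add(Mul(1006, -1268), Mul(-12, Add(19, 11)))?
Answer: -1275968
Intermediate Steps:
Add(Mul(1006, -1268), Mul(-12, Add(19, 11))) = Add(-1275608, Mul(-12, 30)) = Add(-1275608, -360) = -1275968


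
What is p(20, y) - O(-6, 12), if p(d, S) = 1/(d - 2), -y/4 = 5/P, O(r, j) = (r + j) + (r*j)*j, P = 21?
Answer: 15445/18 ≈ 858.06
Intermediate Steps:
O(r, j) = j + r + r*j² (O(r, j) = (j + r) + (j*r)*j = (j + r) + r*j² = j + r + r*j²)
y = -20/21 ≈ -0.95238
p(d, S) = 1/(-2 + d)
p(20, y) - O(-6, 12) = 1/(-2 + 20) - (12 - 6 - 6*12²) = 1/18 - (12 - 6 - 6*144) = 1/18 - (12 - 6 - 864) = 1/18 - 1*(-858) = 1/18 + 858 = 15445/18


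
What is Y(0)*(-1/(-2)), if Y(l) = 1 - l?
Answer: ½ ≈ 0.50000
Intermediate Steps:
Y(0)*(-1/(-2)) = (1 - 1*0)*(-1/(-2)) = (1 + 0)*(-1*(-½)) = 1*(½) = ½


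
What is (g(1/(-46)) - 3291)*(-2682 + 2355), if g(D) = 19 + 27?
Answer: 1061115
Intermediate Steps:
g(D) = 46
(g(1/(-46)) - 3291)*(-2682 + 2355) = (46 - 3291)*(-2682 + 2355) = -3245*(-327) = 1061115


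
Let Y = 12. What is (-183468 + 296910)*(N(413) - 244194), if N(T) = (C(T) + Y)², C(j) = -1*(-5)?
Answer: -27669071010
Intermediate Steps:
C(j) = 5
N(T) = 289 (N(T) = (5 + 12)² = 17² = 289)
(-183468 + 296910)*(N(413) - 244194) = (-183468 + 296910)*(289 - 244194) = 113442*(-243905) = -27669071010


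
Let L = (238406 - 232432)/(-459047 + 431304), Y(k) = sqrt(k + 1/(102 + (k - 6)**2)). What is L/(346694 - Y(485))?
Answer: -118854493587527/191359546677937555514 - 2987*sqrt(6388661205327)/191359546677937555514 ≈ -6.2114e-7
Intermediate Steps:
Y(k) = sqrt(k + 1/(102 + (-6 + k)**2))
L = -5974/27743 (L = 5974/(-27743) = 5974*(-1/27743) = -5974/27743 ≈ -0.21533)
L/(346694 - Y(485)) = -5974/(27743*(346694 - sqrt((1 + 485*(102 + (-6 + 485)**2))/(102 + (-6 + 485)**2)))) = -5974/(27743*(346694 - sqrt((1 + 485*(102 + 479**2))/(102 + 479**2)))) = -5974/(27743*(346694 - sqrt((1 + 485*(102 + 229441))/(102 + 229441)))) = -5974/(27743*(346694 - sqrt((1 + 485*229543)/229543))) = -5974/(27743*(346694 - sqrt((1 + 111328355)/229543))) = -5974/(27743*(346694 - sqrt((1/229543)*111328356))) = -5974/(27743*(346694 - sqrt(111328356/229543))) = -5974/(27743*(346694 - 2*sqrt(6388661205327)/229543))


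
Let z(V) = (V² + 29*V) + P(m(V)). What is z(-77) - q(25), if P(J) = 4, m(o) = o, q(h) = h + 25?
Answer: 3650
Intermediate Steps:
q(h) = 25 + h
z(V) = 4 + V² + 29*V (z(V) = (V² + 29*V) + 4 = 4 + V² + 29*V)
z(-77) - q(25) = (4 + (-77)² + 29*(-77)) - (25 + 25) = (4 + 5929 - 2233) - 1*50 = 3700 - 50 = 3650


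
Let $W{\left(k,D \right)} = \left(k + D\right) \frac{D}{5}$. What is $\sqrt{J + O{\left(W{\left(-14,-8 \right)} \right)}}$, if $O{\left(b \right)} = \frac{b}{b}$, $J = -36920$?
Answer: $i \sqrt{36919} \approx 192.14 i$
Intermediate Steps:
$W{\left(k,D \right)} = \frac{D \left(D + k\right)}{5}$ ($W{\left(k,D \right)} = \left(D + k\right) D \frac{1}{5} = \left(D + k\right) \frac{D}{5} = \frac{D \left(D + k\right)}{5}$)
$O{\left(b \right)} = 1$
$\sqrt{J + O{\left(W{\left(-14,-8 \right)} \right)}} = \sqrt{-36920 + 1} = \sqrt{-36919} = i \sqrt{36919}$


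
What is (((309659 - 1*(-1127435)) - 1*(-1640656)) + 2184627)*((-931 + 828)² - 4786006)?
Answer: -25129939338669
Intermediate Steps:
(((309659 - 1*(-1127435)) - 1*(-1640656)) + 2184627)*((-931 + 828)² - 4786006) = (((309659 + 1127435) + 1640656) + 2184627)*((-103)² - 4786006) = ((1437094 + 1640656) + 2184627)*(10609 - 4786006) = (3077750 + 2184627)*(-4775397) = 5262377*(-4775397) = -25129939338669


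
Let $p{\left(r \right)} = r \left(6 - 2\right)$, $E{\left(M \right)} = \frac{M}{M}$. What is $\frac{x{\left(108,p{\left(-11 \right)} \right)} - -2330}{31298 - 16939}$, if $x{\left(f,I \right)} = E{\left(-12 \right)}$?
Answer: $\frac{2331}{14359} \approx 0.16234$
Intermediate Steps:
$E{\left(M \right)} = 1$
$p{\left(r \right)} = 4 r$ ($p{\left(r \right)} = r 4 = 4 r$)
$x{\left(f,I \right)} = 1$
$\frac{x{\left(108,p{\left(-11 \right)} \right)} - -2330}{31298 - 16939} = \frac{1 - -2330}{31298 - 16939} = \frac{1 + \left(-2951 + 5281\right)}{14359} = \left(1 + 2330\right) \frac{1}{14359} = 2331 \cdot \frac{1}{14359} = \frac{2331}{14359}$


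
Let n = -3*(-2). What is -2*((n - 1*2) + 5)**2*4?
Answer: -648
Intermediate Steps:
n = 6
-2*((n - 1*2) + 5)**2*4 = -2*((6 - 1*2) + 5)**2*4 = -2*((6 - 2) + 5)**2*4 = -2*(4 + 5)**2*4 = -2*9**2*4 = -2*81*4 = -162*4 = -648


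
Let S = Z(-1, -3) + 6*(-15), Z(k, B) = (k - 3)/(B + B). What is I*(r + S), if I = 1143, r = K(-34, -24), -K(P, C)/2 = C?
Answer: -47244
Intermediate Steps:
K(P, C) = -2*C
Z(k, B) = (-3 + k)/(2*B) (Z(k, B) = (-3 + k)/((2*B)) = (-3 + k)*(1/(2*B)) = (-3 + k)/(2*B))
r = 48 (r = -2*(-24) = 48)
S = -268/3 (S = (1/2)*(-3 - 1)/(-3) + 6*(-15) = (1/2)*(-1/3)*(-4) - 90 = 2/3 - 90 = -268/3 ≈ -89.333)
I*(r + S) = 1143*(48 - 268/3) = 1143*(-124/3) = -47244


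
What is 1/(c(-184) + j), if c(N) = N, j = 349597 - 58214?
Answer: 1/291199 ≈ 3.4341e-6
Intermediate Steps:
j = 291383
1/(c(-184) + j) = 1/(-184 + 291383) = 1/291199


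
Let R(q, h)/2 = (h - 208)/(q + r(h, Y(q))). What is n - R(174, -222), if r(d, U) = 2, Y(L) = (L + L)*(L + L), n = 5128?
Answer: 225847/44 ≈ 5132.9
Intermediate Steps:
Y(L) = 4*L² (Y(L) = (2*L)*(2*L) = 4*L²)
R(q, h) = 2*(-208 + h)/(2 + q) (R(q, h) = 2*((h - 208)/(q + 2)) = 2*((-208 + h)/(2 + q)) = 2*(-208 + h)/(2 + q))
n - R(174, -222) = 5128 - 2*(-208 - 222)/(2 + 174) = 5128 - 2*(-430)/176 = 5128 - 1*(-215/44) = 5128 + 215/44 = 225847/44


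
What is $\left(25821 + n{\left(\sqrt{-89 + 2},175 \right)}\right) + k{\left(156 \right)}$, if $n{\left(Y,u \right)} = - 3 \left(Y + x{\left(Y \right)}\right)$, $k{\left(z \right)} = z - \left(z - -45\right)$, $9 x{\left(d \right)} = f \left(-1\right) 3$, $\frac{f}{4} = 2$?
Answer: $25784 - 3 i \sqrt{87} \approx 25784.0 - 27.982 i$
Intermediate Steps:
$f = 8$ ($f = 4 \cdot 2 = 8$)
$x{\left(d \right)} = - \frac{8}{3}$ ($x{\left(d \right)} = \frac{8 \left(-1\right) 3}{9} = \frac{\left(-8\right) 3}{9} = \frac{1}{9} \left(-24\right) = - \frac{8}{3}$)
$k{\left(z \right)} = -45$ ($k{\left(z \right)} = z - \left(z + 45\right) = z - \left(45 + z\right) = -45$)
$n{\left(Y,u \right)} = 8 - 3 Y$ ($n{\left(Y,u \right)} = - 3 \left(Y - \frac{8}{3}\right) = - 3 \left(- \frac{8}{3} + Y\right) = 8 - 3 Y$)
$\left(25821 + n{\left(\sqrt{-89 + 2},175 \right)}\right) + k{\left(156 \right)} = \left(25821 + \left(8 - 3 \sqrt{-89 + 2}\right)\right) - 45 = \left(25821 + \left(8 - 3 \sqrt{-87}\right)\right) - 45 = \left(25821 + \left(8 - 3 i \sqrt{87}\right)\right) - 45 = \left(25829 - 3 i \sqrt{87}\right) - 45 = 25784 - 3 i \sqrt{87}$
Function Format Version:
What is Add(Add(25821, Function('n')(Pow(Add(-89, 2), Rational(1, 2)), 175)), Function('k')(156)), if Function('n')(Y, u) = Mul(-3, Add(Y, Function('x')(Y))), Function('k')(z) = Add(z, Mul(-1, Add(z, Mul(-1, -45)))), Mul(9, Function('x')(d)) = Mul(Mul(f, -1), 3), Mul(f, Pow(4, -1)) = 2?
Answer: Add(25784, Mul(-3, I, Pow(87, Rational(1, 2)))) ≈ Add(25784., Mul(-27.982, I))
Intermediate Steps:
f = 8 (f = Mul(4, 2) = 8)
Function('x')(d) = Rational(-8, 3) (Function('x')(d) = Mul(Rational(1, 9), Mul(Mul(8, -1), 3)) = Mul(Rational(1, 9), Mul(-8, 3)) = Mul(Rational(1, 9), -24) = Rational(-8, 3))
Function('k')(z) = -45 (Function('k')(z) = Add(z, Mul(-1, Add(z, 45))) = Add(z, Mul(-1, Add(45, z))) = Add(z, Add(-45, Mul(-1, z))) = -45)
Function('n')(Y, u) = Add(8, Mul(-3, Y)) (Function('n')(Y, u) = Mul(-3, Add(Y, Rational(-8, 3))) = Mul(-3, Add(Rational(-8, 3), Y)) = Add(8, Mul(-3, Y)))
Add(Add(25821, Function('n')(Pow(Add(-89, 2), Rational(1, 2)), 175)), Function('k')(156)) = Add(Add(25821, Add(8, Mul(-3, Pow(Add(-89, 2), Rational(1, 2))))), -45) = Add(Add(25821, Add(8, Mul(-3, Pow(-87, Rational(1, 2))))), -45) = Add(Add(25821, Add(8, Mul(-3, Mul(I, Pow(87, Rational(1, 2)))))), -45) = Add(Add(25821, Add(8, Mul(-3, I, Pow(87, Rational(1, 2))))), -45) = Add(Add(25829, Mul(-3, I, Pow(87, Rational(1, 2)))), -45) = Add(25784, Mul(-3, I, Pow(87, Rational(1, 2))))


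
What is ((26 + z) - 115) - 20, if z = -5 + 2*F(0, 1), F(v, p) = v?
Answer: -114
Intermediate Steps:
z = -5 (z = -5 + 2*0 = -5 + 0 = -5)
((26 + z) - 115) - 20 = ((26 - 5) - 115) - 20 = (21 - 115) - 20 = -94 - 20 = -114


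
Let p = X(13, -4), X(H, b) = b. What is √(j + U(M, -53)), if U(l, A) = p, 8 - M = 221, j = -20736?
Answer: 2*I*√5185 ≈ 144.01*I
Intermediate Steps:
p = -4
M = -213 (M = 8 - 1*221 = 8 - 221 = -213)
U(l, A) = -4
√(j + U(M, -53)) = √(-20736 - 4) = √(-20740) = 2*I*√5185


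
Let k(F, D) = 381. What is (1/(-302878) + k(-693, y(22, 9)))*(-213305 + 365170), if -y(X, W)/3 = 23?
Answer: 17524692054205/302878 ≈ 5.7861e+7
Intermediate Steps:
y(X, W) = -69 (y(X, W) = -3*23 = -69)
(1/(-302878) + k(-693, y(22, 9)))*(-213305 + 365170) = (1/(-302878) + 381)*(-213305 + 365170) = (-1/302878 + 381)*151865 = (115396517/302878)*151865 = 17524692054205/302878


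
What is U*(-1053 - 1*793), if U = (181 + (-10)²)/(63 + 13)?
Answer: -259363/38 ≈ -6825.3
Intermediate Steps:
U = 281/76 (U = (181 + 100)/76 = 281*(1/76) = 281/76 ≈ 3.6974)
U*(-1053 - 1*793) = 281*(-1053 - 1*793)/76 = 281*(-1053 - 793)/76 = (281/76)*(-1846) = -259363/38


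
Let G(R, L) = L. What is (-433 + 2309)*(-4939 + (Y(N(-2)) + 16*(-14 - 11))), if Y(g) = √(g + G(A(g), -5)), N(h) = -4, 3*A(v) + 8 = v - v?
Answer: -10015964 + 5628*I ≈ -1.0016e+7 + 5628.0*I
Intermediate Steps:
A(v) = -8/3 (A(v) = -8/3 + (v - v)/3 = -8/3 + (⅓)*0 = -8/3 + 0 = -8/3)
Y(g) = √(-5 + g) (Y(g) = √(g - 5) = √(-5 + g))
(-433 + 2309)*(-4939 + (Y(N(-2)) + 16*(-14 - 11))) = (-433 + 2309)*(-4939 + (√(-5 - 4) + 16*(-14 - 11))) = 1876*(-4939 + (√(-9) + 16*(-25))) = 1876*(-4939 + (3*I - 400)) = 1876*(-4939 + (-400 + 3*I)) = 1876*(-5339 + 3*I) = -10015964 + 5628*I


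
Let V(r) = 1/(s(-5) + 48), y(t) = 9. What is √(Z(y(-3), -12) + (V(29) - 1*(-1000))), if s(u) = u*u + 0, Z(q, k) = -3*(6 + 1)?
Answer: 2*√1304291/73 ≈ 31.289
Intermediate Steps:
Z(q, k) = -21 (Z(q, k) = -3*7 = -21)
s(u) = u² (s(u) = u² + 0 = u²)
V(r) = 1/73 (V(r) = 1/((-5)² + 48) = 1/(25 + 48) = 1/73)
√(Z(y(-3), -12) + (V(29) - 1*(-1000))) = √(-21 + (1/73 - 1*(-1000))) = √(-21 + (1/73 + 1000)) = √(-21 + 73001/73) = √(71468/73) = 2*√1304291/73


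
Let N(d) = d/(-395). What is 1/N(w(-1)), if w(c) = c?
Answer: 395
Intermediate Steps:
N(d) = -d/395 (N(d) = d*(-1/395) = -d/395)
1/N(w(-1)) = 1/(-1/395*(-1)) = 1/(1/395) = 395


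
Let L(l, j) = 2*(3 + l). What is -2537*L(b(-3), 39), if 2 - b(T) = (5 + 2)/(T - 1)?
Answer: -68499/2 ≈ -34250.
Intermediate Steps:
b(T) = 2 - 7/(-1 + T) (b(T) = 2 - (5 + 2)/(T - 1) = 2 - 7/(-1 + T))
L(l, j) = 6 + 2*l
-2537*L(b(-3), 39) = -2537*(6 + 2*((-9 + 2*(-3))/(-1 - 3))) = -2537*(6 + 2*((-9 - 6)/(-4))) = -2537*(6 + 2*(-¼*(-15))) = -2537*(6 + 2*(15/4)) = -2537*(6 + 15/2) = -2537*27/2 = -68499/2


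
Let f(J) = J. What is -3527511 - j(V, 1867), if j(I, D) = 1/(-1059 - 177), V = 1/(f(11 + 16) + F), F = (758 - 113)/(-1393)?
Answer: -4360003595/1236 ≈ -3.5275e+6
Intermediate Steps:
F = -645/1393 (F = 645*(-1/1393) = -645/1393 ≈ -0.46303)
V = 1393/36966 (V = 1/((11 + 16) - 645/1393) = 1/(27 - 645/1393) = 1/(36966/1393) = 1393/36966 ≈ 0.037683)
j(I, D) = -1/1236 (j(I, D) = 1/(-1236) = -1/1236)
-3527511 - j(V, 1867) = -3527511 - 1*(-1/1236) = -3527511 + 1/1236 = -4360003595/1236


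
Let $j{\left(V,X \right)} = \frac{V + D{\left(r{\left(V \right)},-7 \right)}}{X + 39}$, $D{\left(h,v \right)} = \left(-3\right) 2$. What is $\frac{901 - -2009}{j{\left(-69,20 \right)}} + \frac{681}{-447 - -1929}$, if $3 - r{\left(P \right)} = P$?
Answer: $- \frac{5653189}{2470} \approx -2288.7$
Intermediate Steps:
$r{\left(P \right)} = 3 - P$
$D{\left(h,v \right)} = -6$
$j{\left(V,X \right)} = \frac{-6 + V}{39 + X}$ ($j{\left(V,X \right)} = \frac{V - 6}{X + 39} = \frac{-6 + V}{39 + X}$)
$\frac{901 - -2009}{j{\left(-69,20 \right)}} + \frac{681}{-447 - -1929} = \frac{901 - -2009}{\frac{1}{39 + 20} \left(-6 - 69\right)} + \frac{681}{-447 - -1929} = \frac{901 + 2009}{\frac{1}{59} \left(-75\right)} + \frac{681}{-447 + 1929} = \frac{2910}{\frac{1}{59} \left(-75\right)} + \frac{681}{1482} = \frac{2910}{- \frac{75}{59}} + 681 \cdot \frac{1}{1482} = 2910 \left(- \frac{59}{75}\right) + \frac{227}{494} = - \frac{11446}{5} + \frac{227}{494} = - \frac{5653189}{2470}$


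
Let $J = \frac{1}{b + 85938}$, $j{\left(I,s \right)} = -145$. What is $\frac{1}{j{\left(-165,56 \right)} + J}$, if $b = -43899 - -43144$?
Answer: $- \frac{85183}{12351534} \approx -0.0068966$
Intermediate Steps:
$b = -755$ ($b = -43899 + 43144 = -755$)
$J = \frac{1}{85183}$ ($J = \frac{1}{-755 + 85938} = \frac{1}{85183} \approx 1.1739 \cdot 10^{-5}$)
$\frac{1}{j{\left(-165,56 \right)} + J} = \frac{1}{-145 + \frac{1}{85183}} = \frac{1}{- \frac{12351534}{85183}} = - \frac{85183}{12351534}$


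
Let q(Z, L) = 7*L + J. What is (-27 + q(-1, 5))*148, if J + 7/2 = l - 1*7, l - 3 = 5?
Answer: 814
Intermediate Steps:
l = 8 (l = 3 + 5 = 8)
J = -5/2 (J = -7/2 + (8 - 1*7) = -7/2 + (8 - 7) = -7/2 + 1 = -5/2 ≈ -2.5000)
q(Z, L) = -5/2 + 7*L (q(Z, L) = 7*L - 5/2 = -5/2 + 7*L)
(-27 + q(-1, 5))*148 = (-27 + (-5/2 + 7*5))*148 = (-27 + (-5/2 + 35))*148 = (-27 + 65/2)*148 = (11/2)*148 = 814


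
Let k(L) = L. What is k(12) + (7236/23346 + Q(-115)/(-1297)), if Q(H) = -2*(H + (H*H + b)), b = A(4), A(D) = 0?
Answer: 42186/1297 ≈ 32.526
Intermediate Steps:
b = 0
Q(H) = -2*H - 2*H² (Q(H) = -2*(H + (H*H + 0)) = -2*(H + (H² + 0)) = -2*(H + H²) = -2*H - 2*H²)
k(12) + (7236/23346 + Q(-115)/(-1297)) = 12 + (7236/23346 + (2*(-115)*(-1 - 1*(-115)))/(-1297)) = 12 + (7236*(1/23346) + (2*(-115)*(-1 + 115))*(-1/1297)) = 12 + (402/1297 + (2*(-115)*114)*(-1/1297)) = 12 + (402/1297 - 26220*(-1/1297)) = 12 + (402/1297 + 26220/1297) = 12 + 26622/1297 = 42186/1297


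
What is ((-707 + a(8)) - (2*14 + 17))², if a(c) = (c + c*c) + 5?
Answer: 455625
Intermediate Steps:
a(c) = 5 + c + c² (a(c) = (c + c²) + 5 = 5 + c + c²)
((-707 + a(8)) - (2*14 + 17))² = ((-707 + (5 + 8 + 8²)) - (2*14 + 17))² = ((-707 + (5 + 8 + 64)) - (28 + 17))² = ((-707 + 77) - 1*45)² = (-630 - 45)² = (-675)² = 455625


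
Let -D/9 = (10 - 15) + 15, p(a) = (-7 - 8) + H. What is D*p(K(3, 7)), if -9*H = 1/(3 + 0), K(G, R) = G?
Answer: 4060/3 ≈ 1353.3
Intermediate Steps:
H = -1/27 (H = -1/(9*(3 + 0)) = -⅑/3 = -⅑*⅓ = -1/27 ≈ -0.037037)
p(a) = -406/27 (p(a) = (-7 - 8) - 1/27 = -15 - 1/27 = -406/27)
D = -90 (D = -9*((10 - 15) + 15) = -9*(-5 + 15) = -9*10 = -90)
D*p(K(3, 7)) = -90*(-406/27) = 4060/3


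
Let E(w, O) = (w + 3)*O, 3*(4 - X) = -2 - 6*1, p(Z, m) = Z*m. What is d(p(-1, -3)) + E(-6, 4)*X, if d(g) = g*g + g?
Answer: -68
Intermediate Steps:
X = 20/3 (X = 4 - (-2 - 6*1)/3 = 4 - (-2 - 6)/3 = 4 - ⅓*(-8) = 4 + 8/3 = 20/3 ≈ 6.6667)
E(w, O) = O*(3 + w) (E(w, O) = (3 + w)*O = O*(3 + w))
d(g) = g + g² (d(g) = g² + g = g + g²)
d(p(-1, -3)) + E(-6, 4)*X = (-1*(-3))*(1 - 1*(-3)) + (4*(3 - 6))*(20/3) = 3*(1 + 3) + (4*(-3))*(20/3) = 3*4 - 12*20/3 = 12 - 80 = -68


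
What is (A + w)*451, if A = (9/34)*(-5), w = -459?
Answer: -7058601/34 ≈ -2.0761e+5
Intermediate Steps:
A = -45/34 (A = (9*(1/34))*(-5) = (9/34)*(-5) = -45/34 ≈ -1.3235)
(A + w)*451 = (-45/34 - 459)*451 = -15651/34*451 = -7058601/34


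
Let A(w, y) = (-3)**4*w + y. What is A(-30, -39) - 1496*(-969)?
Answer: 1447155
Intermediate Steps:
A(w, y) = y + 81*w (A(w, y) = 81*w + y = y + 81*w)
A(-30, -39) - 1496*(-969) = (-39 + 81*(-30)) - 1496*(-969) = (-39 - 2430) + 1449624 = -2469 + 1449624 = 1447155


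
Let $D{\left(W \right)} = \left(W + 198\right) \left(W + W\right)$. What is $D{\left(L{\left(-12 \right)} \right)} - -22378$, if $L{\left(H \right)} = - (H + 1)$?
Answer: $26976$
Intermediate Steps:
$L{\left(H \right)} = -1 - H$ ($L{\left(H \right)} = - (1 + H) = -1 - H$)
$D{\left(W \right)} = 2 W \left(198 + W\right)$ ($D{\left(W \right)} = \left(198 + W\right) 2 W = 2 W \left(198 + W\right)$)
$D{\left(L{\left(-12 \right)} \right)} - -22378 = 2 \left(-1 - -12\right) \left(198 - -11\right) - -22378 = 2 \left(-1 + 12\right) \left(198 + \left(-1 + 12\right)\right) + 22378 = 2 \cdot 11 \left(198 + 11\right) + 22378 = 2 \cdot 11 \cdot 209 + 22378 = 4598 + 22378 = 26976$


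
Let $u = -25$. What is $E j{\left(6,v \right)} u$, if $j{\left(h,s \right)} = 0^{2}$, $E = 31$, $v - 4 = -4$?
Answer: $0$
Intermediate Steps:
$v = 0$ ($v = 4 - 4 = 0$)
$j{\left(h,s \right)} = 0$
$E j{\left(6,v \right)} u = 31 \cdot 0 \left(-25\right) = 0 \left(-25\right) = 0$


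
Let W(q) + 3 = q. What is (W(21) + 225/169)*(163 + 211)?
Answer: 1221858/169 ≈ 7229.9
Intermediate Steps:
W(q) = -3 + q
(W(21) + 225/169)*(163 + 211) = ((-3 + 21) + 225/169)*(163 + 211) = (18 + 225*(1/169))*374 = (18 + 225/169)*374 = (3267/169)*374 = 1221858/169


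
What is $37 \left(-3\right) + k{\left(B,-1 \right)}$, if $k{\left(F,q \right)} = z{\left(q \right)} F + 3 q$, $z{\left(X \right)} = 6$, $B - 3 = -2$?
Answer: $-108$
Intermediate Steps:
$B = 1$ ($B = 3 - 2 = 1$)
$k{\left(F,q \right)} = 3 q + 6 F$ ($k{\left(F,q \right)} = 6 F + 3 q = 3 q + 6 F$)
$37 \left(-3\right) + k{\left(B,-1 \right)} = 37 \left(-3\right) + \left(3 \left(-1\right) + 6 \cdot 1\right) = -111 + \left(-3 + 6\right) = -111 + 3 = -108$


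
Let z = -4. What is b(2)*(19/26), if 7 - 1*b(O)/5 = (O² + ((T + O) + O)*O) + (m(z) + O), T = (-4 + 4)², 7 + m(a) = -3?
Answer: 285/26 ≈ 10.962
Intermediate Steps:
m(a) = -10 (m(a) = -7 - 3 = -10)
T = 0 (T = 0² = 0)
b(O) = 85 - 15*O² - 5*O (b(O) = 35 - 5*((O² + ((0 + O) + O)*O) + (-10 + O)) = 35 - 5*((O² + (O + O)*O) + (-10 + O)) = 35 - 5*((O² + (2*O)*O) + (-10 + O)) = 35 - 5*((O² + 2*O²) + (-10 + O)) = 35 - 5*(3*O² + (-10 + O)) = 35 - 5*(-10 + O + 3*O²) = 35 + (50 - 15*O² - 5*O) = 85 - 15*O² - 5*O)
b(2)*(19/26) = (85 - 15*2² - 5*2)*(19/26) = (85 - 15*4 - 10)*(19*(1/26)) = (85 - 60 - 10)*(19/26) = 15*(19/26) = 285/26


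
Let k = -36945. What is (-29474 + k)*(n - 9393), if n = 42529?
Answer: -2200859984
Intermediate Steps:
(-29474 + k)*(n - 9393) = (-29474 - 36945)*(42529 - 9393) = -66419*33136 = -2200859984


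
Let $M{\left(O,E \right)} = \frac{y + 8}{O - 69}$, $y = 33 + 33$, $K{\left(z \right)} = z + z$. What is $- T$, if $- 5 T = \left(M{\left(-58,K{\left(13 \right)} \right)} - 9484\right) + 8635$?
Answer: $- \frac{107897}{635} \approx -169.92$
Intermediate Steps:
$K{\left(z \right)} = 2 z$
$y = 66$
$M{\left(O,E \right)} = \frac{74}{-69 + O}$ ($M{\left(O,E \right)} = \frac{66 + 8}{O - 69} = \frac{74}{-69 + O}$)
$T = \frac{107897}{635}$ ($T = - \frac{\left(\frac{74}{-69 - 58} - 9484\right) + 8635}{5} = - \frac{\left(\frac{74}{-127} - 9484\right) + 8635}{5} = - \frac{\left(74 \left(- \frac{1}{127}\right) - 9484\right) + 8635}{5} = - \frac{\left(- \frac{74}{127} - 9484\right) + 8635}{5} = - \frac{- \frac{1204542}{127} + 8635}{5} = \left(- \frac{1}{5}\right) \left(- \frac{107897}{127}\right) = \frac{107897}{635} \approx 169.92$)
$- T = \left(-1\right) \frac{107897}{635} = - \frac{107897}{635}$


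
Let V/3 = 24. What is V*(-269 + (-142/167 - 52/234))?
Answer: -3247352/167 ≈ -19445.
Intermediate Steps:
V = 72 (V = 3*24 = 72)
V*(-269 + (-142/167 - 52/234)) = 72*(-269 + (-142/167 - 52/234)) = 72*(-269 + (-142*1/167 - 52*1/234)) = 72*(-269 + (-142/167 - 2/9)) = 72*(-269 - 1612/1503) = 72*(-405919/1503) = -3247352/167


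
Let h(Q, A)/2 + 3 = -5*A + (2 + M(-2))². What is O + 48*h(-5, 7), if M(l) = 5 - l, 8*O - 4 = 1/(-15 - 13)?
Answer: 924783/224 ≈ 4128.5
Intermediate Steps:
O = 111/224 (O = ½ + 1/(8*(-15 - 13)) = ½ + (⅛)/(-28) = ½ + (⅛)*(-1/28) = ½ - 1/224 = 111/224 ≈ 0.49554)
h(Q, A) = 156 - 10*A (h(Q, A) = -6 + 2*(-5*A + (2 + (5 - 1*(-2)))²) = -6 + 2*(-5*A + (2 + (5 + 2))²) = -6 + 2*(-5*A + (2 + 7)²) = -6 + 2*(-5*A + 9²) = -6 + 2*(-5*A + 81) = -6 + 2*(81 - 5*A) = -6 + (162 - 10*A) = 156 - 10*A)
O + 48*h(-5, 7) = 111/224 + 48*(156 - 10*7) = 111/224 + 48*(156 - 70) = 111/224 + 48*86 = 111/224 + 4128 = 924783/224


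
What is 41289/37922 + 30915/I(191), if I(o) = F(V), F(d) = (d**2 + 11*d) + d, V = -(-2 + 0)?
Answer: 586757361/530908 ≈ 1105.2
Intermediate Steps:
V = 2 (V = -1*(-2) = 2)
F(d) = d**2 + 12*d
I(o) = 28 (I(o) = 2*(12 + 2) = 2*14 = 28)
41289/37922 + 30915/I(191) = 41289/37922 + 30915/28 = 586757361/530908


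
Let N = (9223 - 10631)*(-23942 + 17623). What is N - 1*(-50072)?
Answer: 8947224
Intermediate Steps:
N = 8897152 (N = -1408*(-6319) = 8897152)
N - 1*(-50072) = 8897152 - 1*(-50072) = 8897152 + 50072 = 8947224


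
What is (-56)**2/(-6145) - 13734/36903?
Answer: -66707746/75589645 ≈ -0.88250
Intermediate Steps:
(-56)**2/(-6145) - 13734/36903 = 3136*(-1/6145) - 13734*1/36903 = -3136/6145 - 4578/12301 = -66707746/75589645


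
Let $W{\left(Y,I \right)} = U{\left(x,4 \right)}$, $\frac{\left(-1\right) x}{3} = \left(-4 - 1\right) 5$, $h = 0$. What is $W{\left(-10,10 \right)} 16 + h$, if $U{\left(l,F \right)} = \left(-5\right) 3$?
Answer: $-240$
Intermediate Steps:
$x = 75$ ($x = - 3 \left(-4 - 1\right) 5 = - 3 \left(\left(-5\right) 5\right) = \left(-3\right) \left(-25\right) = 75$)
$U{\left(l,F \right)} = -15$
$W{\left(Y,I \right)} = -15$
$W{\left(-10,10 \right)} 16 + h = \left(-15\right) 16 + 0 = -240 + 0 = -240$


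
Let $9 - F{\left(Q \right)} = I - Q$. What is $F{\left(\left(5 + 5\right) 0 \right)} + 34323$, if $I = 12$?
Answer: $34320$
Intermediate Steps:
$F{\left(Q \right)} = -3 + Q$ ($F{\left(Q \right)} = 9 - \left(12 - Q\right) = 9 + \left(-12 + Q\right) = -3 + Q$)
$F{\left(\left(5 + 5\right) 0 \right)} + 34323 = \left(-3 + \left(5 + 5\right) 0\right) + 34323 = \left(-3 + 10 \cdot 0\right) + 34323 = \left(-3 + 0\right) + 34323 = -3 + 34323 = 34320$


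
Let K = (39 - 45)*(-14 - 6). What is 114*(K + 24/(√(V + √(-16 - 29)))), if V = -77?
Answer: 13680 + 2736/√(-77 + 3*I*√5) ≈ 13694.0 - 310.91*I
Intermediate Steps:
K = 120 (K = -6*(-20) = 120)
114*(K + 24/(√(V + √(-16 - 29)))) = 114*(120 + 24/(√(-77 + √(-16 - 29)))) = 114*(120 + 24/(√(-77 + √(-45)))) = 114*(120 + 24/(√(-77 + 3*I*√5))) = 114*(120 + 24/√(-77 + 3*I*√5)) = 13680 + 2736/√(-77 + 3*I*√5)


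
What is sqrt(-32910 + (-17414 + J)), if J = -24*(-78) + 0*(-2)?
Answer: 2*I*sqrt(12113) ≈ 220.12*I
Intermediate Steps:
J = 1872 (J = 1872 + 0 = 1872)
sqrt(-32910 + (-17414 + J)) = sqrt(-32910 + (-17414 + 1872)) = sqrt(-32910 - 15542) = sqrt(-48452) = 2*I*sqrt(12113)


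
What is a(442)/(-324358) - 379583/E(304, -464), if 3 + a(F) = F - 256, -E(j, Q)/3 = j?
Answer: 61560307909/147907248 ≈ 416.21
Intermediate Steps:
E(j, Q) = -3*j
a(F) = -259 + F (a(F) = -3 + (F - 256) = -3 + (-256 + F) = -259 + F)
a(442)/(-324358) - 379583/E(304, -464) = (-259 + 442)/(-324358) - 379583/((-3*304)) = 183*(-1/324358) - 379583/(-912) = -183/324358 - 379583*(-1/912) = -183/324358 + 379583/912 = 61560307909/147907248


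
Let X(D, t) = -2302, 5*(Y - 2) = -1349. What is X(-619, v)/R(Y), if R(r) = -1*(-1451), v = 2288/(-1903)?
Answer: -2302/1451 ≈ -1.5865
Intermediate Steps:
Y = -1339/5 (Y = 2 + (⅕)*(-1349) = 2 - 1349/5 = -1339/5 ≈ -267.80)
v = -208/173 (v = 2288*(-1/1903) = -208/173 ≈ -1.2023)
R(r) = 1451
X(-619, v)/R(Y) = -2302/1451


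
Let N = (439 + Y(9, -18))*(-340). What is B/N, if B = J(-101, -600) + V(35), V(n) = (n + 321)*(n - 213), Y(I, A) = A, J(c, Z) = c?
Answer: 63469/143140 ≈ 0.44341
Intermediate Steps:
V(n) = (-213 + n)*(321 + n) (V(n) = (321 + n)*(-213 + n) = (-213 + n)*(321 + n))
B = -63469 (B = -101 + (-68373 + 35**2 + 108*35) = -101 + (-68373 + 1225 + 3780) = -101 - 63368 = -63469)
N = -143140 (N = (439 - 18)*(-340) = 421*(-340) = -143140)
B/N = -63469/(-143140) = -63469*(-1/143140) = 63469/143140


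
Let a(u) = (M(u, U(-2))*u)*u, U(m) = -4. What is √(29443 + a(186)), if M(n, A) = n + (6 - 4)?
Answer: √6533491 ≈ 2556.1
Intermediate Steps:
M(n, A) = 2 + n (M(n, A) = n + 2 = 2 + n)
a(u) = u²*(2 + u) (a(u) = ((2 + u)*u)*u = (u*(2 + u))*u = u²*(2 + u))
√(29443 + a(186)) = √(29443 + 186²*(2 + 186)) = √(29443 + 34596*188) = √(29443 + 6504048) = √6533491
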